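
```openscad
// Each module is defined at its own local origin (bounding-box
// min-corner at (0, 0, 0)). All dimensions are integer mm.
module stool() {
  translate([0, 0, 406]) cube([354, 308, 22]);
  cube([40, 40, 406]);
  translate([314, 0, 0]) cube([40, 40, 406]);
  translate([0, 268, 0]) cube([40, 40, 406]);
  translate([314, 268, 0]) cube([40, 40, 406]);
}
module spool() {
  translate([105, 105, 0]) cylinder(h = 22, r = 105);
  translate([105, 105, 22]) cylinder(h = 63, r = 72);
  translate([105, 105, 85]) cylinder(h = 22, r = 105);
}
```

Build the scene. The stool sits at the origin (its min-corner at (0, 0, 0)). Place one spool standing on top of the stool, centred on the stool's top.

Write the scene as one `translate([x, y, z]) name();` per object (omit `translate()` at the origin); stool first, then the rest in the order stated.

stool();
translate([72, 49, 428]) spool();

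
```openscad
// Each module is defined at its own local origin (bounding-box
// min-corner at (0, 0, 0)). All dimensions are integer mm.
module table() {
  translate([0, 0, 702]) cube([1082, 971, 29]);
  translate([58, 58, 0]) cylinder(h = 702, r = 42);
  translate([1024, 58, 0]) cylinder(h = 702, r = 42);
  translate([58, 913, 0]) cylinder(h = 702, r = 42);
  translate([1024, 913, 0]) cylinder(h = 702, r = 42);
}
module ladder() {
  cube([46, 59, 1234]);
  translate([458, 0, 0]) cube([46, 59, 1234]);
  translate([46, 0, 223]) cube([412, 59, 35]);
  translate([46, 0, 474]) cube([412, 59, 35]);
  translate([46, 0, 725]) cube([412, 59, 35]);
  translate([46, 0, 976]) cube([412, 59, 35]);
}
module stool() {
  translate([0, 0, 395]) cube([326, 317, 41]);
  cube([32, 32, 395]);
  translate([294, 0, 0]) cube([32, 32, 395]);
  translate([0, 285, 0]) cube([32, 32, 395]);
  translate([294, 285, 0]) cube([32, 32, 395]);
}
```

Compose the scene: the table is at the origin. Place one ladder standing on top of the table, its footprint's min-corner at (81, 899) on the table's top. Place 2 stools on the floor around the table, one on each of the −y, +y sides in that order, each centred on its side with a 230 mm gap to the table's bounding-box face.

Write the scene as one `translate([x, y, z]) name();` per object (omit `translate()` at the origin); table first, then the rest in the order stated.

table();
translate([81, 899, 731]) ladder();
translate([378, -547, 0]) stool();
translate([378, 1201, 0]) stool();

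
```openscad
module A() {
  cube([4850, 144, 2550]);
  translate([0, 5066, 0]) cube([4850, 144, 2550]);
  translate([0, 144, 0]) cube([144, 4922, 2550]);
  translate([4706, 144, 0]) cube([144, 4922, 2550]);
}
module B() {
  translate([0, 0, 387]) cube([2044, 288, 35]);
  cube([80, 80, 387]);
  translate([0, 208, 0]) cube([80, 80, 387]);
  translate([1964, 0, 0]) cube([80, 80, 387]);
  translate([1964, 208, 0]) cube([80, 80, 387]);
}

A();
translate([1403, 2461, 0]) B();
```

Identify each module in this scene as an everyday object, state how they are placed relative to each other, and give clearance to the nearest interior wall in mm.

A is a house frame. B is a bench. The bench sits inside the house frame, centred. The clearance to the nearest interior wall is 1259 mm.

Clearances: x = 1259, y = 2317; minimum 1259 mm.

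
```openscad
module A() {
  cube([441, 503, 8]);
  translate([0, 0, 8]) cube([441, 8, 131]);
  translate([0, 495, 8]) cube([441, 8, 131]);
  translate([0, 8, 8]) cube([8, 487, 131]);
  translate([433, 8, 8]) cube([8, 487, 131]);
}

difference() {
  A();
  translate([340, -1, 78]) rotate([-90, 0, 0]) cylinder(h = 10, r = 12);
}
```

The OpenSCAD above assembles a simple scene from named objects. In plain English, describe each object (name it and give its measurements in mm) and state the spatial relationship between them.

A is an open-topped rectangular box: outside dimensions 441×503×139 mm, with a uniform wall and base thickness of 8 mm. The base is a full 441×503 slab on the floor; four walls sit on top of the base. The front and back walls (the −y and +y sides) span the full width; the two side walls fit between them.

The open box has a circular hole of radius 12 mm through its front wall, centred at (x = 340, z = 78).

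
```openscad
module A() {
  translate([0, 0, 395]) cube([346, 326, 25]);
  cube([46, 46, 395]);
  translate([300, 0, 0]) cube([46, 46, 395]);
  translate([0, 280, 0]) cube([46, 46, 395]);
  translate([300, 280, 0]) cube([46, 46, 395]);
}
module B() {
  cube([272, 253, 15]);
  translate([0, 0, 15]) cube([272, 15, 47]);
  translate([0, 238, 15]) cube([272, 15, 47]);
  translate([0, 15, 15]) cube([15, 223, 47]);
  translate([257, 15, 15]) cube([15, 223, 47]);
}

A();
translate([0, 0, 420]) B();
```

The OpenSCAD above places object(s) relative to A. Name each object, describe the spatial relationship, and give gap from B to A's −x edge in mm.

The open box's min-x is at 0; the stool's min-x is 0; gap = 0 mm.

A is a stool. B is an open box. The open box is on top of the stool. The gap from the open box to the stool's −x edge is 0 mm.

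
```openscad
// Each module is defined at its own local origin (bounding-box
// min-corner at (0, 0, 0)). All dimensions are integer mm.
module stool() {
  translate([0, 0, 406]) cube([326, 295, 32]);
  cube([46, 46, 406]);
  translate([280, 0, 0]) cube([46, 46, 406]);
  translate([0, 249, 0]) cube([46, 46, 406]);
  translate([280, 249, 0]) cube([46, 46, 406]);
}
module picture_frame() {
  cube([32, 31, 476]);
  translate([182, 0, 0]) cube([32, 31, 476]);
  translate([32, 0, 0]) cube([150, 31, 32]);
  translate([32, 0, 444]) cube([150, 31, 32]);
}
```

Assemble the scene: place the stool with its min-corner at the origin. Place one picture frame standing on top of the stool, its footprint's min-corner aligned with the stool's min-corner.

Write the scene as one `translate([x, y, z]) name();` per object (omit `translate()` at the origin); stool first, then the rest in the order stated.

stool();
translate([0, 0, 438]) picture_frame();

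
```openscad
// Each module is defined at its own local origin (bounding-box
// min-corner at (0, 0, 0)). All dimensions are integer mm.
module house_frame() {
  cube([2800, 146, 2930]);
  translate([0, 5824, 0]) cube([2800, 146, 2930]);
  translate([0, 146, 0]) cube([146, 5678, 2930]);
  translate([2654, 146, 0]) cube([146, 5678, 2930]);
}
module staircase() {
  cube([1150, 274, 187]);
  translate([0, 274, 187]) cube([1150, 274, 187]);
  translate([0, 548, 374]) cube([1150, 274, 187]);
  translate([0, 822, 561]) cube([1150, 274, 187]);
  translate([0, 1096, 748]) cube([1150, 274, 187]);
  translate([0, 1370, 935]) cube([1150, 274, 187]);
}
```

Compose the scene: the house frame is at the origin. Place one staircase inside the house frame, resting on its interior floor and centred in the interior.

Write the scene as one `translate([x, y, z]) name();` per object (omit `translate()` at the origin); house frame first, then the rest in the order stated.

house_frame();
translate([825, 2163, 0]) staircase();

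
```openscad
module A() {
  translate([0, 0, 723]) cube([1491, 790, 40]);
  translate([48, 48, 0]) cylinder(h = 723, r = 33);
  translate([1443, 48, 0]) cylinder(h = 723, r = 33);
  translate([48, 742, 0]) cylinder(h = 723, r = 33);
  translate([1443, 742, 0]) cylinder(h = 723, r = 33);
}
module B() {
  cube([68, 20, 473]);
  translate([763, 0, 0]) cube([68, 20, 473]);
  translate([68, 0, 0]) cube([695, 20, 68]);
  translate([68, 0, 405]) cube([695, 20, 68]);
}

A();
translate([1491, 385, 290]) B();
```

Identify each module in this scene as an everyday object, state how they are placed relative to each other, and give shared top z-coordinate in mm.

A is a table. B is a picture frame. The picture frame is beside the table with their tops flush at z = 763. The shared top z-coordinate is 763 mm.

Both tops at z = 763 mm.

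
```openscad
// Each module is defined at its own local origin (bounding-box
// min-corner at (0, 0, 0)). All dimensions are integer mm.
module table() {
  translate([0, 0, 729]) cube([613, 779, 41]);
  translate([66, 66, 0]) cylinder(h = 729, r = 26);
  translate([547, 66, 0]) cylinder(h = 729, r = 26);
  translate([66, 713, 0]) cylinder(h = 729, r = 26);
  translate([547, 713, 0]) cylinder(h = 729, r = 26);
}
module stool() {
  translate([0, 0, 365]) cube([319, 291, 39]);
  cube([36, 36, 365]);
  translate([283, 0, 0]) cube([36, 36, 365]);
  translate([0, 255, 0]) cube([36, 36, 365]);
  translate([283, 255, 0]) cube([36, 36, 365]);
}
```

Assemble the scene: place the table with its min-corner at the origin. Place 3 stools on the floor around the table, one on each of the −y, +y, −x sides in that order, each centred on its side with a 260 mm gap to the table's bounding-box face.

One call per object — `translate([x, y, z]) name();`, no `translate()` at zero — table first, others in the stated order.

table();
translate([147, -551, 0]) stool();
translate([147, 1039, 0]) stool();
translate([-579, 244, 0]) stool();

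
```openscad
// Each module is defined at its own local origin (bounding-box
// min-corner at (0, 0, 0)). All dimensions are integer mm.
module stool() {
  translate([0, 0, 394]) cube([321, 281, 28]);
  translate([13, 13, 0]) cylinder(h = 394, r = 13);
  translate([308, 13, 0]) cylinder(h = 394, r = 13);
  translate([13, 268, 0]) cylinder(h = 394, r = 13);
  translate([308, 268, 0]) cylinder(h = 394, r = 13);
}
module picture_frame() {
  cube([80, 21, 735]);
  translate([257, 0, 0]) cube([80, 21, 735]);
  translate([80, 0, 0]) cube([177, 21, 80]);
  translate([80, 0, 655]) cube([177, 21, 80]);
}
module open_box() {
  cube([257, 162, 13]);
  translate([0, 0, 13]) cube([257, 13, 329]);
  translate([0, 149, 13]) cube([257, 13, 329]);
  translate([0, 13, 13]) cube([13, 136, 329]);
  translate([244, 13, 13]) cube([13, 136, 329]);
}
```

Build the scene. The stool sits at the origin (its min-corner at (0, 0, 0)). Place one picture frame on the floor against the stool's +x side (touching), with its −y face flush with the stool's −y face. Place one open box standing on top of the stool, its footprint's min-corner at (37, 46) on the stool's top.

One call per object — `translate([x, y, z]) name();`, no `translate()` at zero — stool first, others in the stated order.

stool();
translate([321, 0, 0]) picture_frame();
translate([37, 46, 422]) open_box();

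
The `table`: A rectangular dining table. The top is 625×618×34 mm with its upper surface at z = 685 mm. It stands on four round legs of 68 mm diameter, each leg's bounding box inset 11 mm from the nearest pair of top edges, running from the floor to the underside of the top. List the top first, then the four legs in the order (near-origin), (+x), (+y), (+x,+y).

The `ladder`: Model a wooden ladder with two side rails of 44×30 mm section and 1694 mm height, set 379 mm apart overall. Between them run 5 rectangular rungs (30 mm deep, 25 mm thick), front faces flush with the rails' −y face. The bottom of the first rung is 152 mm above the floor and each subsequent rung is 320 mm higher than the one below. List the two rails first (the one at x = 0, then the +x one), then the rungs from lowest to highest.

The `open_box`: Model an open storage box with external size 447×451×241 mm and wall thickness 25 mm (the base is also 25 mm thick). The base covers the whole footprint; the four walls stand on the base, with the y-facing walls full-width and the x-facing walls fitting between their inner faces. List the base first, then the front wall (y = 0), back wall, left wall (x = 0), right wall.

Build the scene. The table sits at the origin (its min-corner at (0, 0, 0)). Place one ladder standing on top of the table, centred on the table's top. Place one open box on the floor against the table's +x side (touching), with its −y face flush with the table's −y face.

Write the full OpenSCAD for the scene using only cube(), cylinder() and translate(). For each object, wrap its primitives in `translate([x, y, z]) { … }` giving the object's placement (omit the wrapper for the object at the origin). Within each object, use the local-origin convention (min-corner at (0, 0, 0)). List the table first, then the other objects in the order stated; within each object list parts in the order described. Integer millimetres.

translate([0, 0, 651]) cube([625, 618, 34]);
translate([45, 45, 0]) cylinder(h = 651, r = 34);
translate([580, 45, 0]) cylinder(h = 651, r = 34);
translate([45, 573, 0]) cylinder(h = 651, r = 34);
translate([580, 573, 0]) cylinder(h = 651, r = 34);
translate([123, 294, 685]) {
  cube([44, 30, 1694]);
  translate([335, 0, 0]) cube([44, 30, 1694]);
  translate([44, 0, 152]) cube([291, 30, 25]);
  translate([44, 0, 472]) cube([291, 30, 25]);
  translate([44, 0, 792]) cube([291, 30, 25]);
  translate([44, 0, 1112]) cube([291, 30, 25]);
  translate([44, 0, 1432]) cube([291, 30, 25]);
}
translate([625, 0, 0]) {
  cube([447, 451, 25]);
  translate([0, 0, 25]) cube([447, 25, 216]);
  translate([0, 426, 25]) cube([447, 25, 216]);
  translate([0, 25, 25]) cube([25, 401, 216]);
  translate([422, 25, 25]) cube([25, 401, 216]);
}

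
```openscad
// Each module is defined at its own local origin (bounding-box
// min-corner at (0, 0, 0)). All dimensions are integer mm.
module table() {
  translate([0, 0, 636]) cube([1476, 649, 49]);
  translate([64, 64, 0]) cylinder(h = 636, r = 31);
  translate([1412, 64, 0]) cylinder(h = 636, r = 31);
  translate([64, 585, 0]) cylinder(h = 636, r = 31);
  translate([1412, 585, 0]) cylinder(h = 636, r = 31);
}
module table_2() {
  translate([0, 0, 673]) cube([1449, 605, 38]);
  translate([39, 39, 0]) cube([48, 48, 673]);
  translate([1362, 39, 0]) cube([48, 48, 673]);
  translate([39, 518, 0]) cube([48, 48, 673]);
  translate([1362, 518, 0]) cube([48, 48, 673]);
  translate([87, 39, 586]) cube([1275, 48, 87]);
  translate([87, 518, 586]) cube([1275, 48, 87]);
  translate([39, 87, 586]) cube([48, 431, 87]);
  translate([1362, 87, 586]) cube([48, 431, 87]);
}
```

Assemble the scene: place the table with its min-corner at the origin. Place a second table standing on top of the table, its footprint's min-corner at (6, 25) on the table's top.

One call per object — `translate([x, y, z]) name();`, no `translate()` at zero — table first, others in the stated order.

table();
translate([6, 25, 685]) table_2();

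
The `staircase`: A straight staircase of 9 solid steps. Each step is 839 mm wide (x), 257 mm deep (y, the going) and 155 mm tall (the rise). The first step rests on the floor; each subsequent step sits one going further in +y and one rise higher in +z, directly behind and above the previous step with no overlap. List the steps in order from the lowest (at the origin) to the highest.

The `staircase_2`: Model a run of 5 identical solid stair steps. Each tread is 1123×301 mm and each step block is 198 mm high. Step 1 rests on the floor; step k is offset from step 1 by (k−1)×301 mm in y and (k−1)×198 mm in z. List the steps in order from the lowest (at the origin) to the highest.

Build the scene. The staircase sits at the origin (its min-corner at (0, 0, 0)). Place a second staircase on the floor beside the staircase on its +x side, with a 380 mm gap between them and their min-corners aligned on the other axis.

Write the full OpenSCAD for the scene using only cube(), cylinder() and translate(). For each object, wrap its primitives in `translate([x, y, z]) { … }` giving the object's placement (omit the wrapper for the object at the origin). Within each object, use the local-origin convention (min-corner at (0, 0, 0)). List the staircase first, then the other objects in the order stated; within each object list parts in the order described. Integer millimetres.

cube([839, 257, 155]);
translate([0, 257, 155]) cube([839, 257, 155]);
translate([0, 514, 310]) cube([839, 257, 155]);
translate([0, 771, 465]) cube([839, 257, 155]);
translate([0, 1028, 620]) cube([839, 257, 155]);
translate([0, 1285, 775]) cube([839, 257, 155]);
translate([0, 1542, 930]) cube([839, 257, 155]);
translate([0, 1799, 1085]) cube([839, 257, 155]);
translate([0, 2056, 1240]) cube([839, 257, 155]);
translate([1219, 0, 0]) {
  cube([1123, 301, 198]);
  translate([0, 301, 198]) cube([1123, 301, 198]);
  translate([0, 602, 396]) cube([1123, 301, 198]);
  translate([0, 903, 594]) cube([1123, 301, 198]);
  translate([0, 1204, 792]) cube([1123, 301, 198]);
}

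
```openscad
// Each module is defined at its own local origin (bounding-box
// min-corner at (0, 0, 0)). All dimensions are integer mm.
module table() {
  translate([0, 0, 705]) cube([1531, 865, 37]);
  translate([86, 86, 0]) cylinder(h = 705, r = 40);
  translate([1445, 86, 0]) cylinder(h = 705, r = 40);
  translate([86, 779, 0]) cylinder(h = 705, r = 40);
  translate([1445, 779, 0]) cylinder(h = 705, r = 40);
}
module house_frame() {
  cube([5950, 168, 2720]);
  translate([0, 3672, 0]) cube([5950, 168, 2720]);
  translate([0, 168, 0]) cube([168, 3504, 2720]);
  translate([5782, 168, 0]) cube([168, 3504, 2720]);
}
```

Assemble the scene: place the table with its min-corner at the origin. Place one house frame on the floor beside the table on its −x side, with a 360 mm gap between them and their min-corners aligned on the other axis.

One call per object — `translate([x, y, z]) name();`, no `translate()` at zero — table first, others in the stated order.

table();
translate([-6310, 0, 0]) house_frame();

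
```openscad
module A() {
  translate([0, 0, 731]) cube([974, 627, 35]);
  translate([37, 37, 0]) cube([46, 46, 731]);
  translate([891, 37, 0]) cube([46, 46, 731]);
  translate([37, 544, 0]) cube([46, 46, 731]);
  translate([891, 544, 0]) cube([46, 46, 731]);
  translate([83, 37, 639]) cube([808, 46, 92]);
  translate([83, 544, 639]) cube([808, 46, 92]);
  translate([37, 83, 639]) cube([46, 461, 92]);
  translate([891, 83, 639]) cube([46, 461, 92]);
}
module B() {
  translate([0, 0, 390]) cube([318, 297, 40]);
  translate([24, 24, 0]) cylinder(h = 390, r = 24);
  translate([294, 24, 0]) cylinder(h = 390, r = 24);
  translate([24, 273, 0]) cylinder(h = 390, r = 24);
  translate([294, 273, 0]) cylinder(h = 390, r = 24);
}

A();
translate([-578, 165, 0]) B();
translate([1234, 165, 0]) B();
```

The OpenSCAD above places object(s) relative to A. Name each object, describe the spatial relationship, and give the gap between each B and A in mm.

A is a table. B is a stool. Two stools sit around the table at the −x, +x sides. The gap between each stool and the table is 260 mm.

Each stool's nearest face is 260 mm from the table's bounding box.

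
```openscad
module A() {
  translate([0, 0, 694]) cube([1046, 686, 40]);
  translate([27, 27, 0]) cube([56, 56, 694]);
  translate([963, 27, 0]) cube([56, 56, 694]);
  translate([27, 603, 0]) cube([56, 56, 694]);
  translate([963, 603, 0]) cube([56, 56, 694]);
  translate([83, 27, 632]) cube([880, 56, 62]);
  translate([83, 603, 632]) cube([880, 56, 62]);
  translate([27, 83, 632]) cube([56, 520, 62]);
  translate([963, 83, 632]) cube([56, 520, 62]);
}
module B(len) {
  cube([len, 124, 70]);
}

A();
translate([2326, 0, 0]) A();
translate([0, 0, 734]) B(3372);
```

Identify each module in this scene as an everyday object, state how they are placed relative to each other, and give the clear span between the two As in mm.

A is a table. B is a beam. A beam spans the tops of two tables. The clear span between the two tables is 1280 mm.

Second table starts at x = 2326; first ends at x = 1046; clear span = 2326 − 1046 = 1280 mm.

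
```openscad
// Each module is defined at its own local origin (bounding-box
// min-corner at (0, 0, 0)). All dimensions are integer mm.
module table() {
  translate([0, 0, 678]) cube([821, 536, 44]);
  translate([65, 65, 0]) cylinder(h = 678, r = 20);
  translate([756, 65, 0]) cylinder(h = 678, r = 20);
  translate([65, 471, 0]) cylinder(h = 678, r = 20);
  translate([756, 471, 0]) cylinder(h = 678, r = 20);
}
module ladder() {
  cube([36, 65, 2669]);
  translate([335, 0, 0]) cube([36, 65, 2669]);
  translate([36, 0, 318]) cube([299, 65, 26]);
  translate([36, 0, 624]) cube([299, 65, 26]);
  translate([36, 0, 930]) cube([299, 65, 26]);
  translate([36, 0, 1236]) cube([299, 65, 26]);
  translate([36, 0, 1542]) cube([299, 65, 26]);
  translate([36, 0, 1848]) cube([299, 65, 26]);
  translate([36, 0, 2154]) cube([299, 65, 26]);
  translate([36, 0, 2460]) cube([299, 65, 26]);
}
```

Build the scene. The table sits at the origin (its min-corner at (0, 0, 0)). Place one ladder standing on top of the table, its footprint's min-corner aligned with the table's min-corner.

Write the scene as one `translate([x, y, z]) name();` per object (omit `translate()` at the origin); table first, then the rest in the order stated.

table();
translate([0, 0, 722]) ladder();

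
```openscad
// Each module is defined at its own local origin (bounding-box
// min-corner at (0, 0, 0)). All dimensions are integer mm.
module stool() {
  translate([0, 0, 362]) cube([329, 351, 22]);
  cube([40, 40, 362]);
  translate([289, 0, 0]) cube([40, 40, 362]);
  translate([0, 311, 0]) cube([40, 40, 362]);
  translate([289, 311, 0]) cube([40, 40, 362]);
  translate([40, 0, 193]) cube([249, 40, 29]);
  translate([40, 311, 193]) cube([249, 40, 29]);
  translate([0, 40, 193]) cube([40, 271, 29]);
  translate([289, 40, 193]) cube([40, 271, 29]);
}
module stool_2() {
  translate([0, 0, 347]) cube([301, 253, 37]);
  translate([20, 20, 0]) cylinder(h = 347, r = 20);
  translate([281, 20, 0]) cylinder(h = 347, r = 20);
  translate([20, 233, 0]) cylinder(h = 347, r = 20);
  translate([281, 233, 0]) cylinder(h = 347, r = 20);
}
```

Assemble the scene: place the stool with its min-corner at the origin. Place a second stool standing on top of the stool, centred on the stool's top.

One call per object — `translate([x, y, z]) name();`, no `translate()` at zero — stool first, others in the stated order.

stool();
translate([14, 49, 384]) stool_2();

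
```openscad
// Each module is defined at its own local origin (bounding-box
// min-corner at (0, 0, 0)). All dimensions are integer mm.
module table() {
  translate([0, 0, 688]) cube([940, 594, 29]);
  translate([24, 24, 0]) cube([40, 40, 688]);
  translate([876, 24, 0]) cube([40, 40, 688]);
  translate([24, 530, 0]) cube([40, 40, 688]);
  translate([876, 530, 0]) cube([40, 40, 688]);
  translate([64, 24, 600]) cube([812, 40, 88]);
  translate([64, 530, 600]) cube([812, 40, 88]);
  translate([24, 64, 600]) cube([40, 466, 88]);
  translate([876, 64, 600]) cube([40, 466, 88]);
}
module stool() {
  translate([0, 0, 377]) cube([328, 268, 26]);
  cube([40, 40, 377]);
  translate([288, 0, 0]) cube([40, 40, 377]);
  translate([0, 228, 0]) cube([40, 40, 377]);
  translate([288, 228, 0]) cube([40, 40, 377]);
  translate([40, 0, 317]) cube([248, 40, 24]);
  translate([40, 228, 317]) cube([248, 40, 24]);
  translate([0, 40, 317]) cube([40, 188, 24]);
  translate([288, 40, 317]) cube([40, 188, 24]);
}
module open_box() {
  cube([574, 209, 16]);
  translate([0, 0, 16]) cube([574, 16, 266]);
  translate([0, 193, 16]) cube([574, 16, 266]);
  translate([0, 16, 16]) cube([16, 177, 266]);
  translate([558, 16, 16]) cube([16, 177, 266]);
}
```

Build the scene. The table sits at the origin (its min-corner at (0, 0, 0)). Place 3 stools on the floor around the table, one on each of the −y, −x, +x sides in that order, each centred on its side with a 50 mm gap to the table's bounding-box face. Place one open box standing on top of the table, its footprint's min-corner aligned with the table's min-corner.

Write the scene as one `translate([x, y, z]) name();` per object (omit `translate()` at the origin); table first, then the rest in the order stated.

table();
translate([306, -318, 0]) stool();
translate([-378, 163, 0]) stool();
translate([990, 163, 0]) stool();
translate([0, 0, 717]) open_box();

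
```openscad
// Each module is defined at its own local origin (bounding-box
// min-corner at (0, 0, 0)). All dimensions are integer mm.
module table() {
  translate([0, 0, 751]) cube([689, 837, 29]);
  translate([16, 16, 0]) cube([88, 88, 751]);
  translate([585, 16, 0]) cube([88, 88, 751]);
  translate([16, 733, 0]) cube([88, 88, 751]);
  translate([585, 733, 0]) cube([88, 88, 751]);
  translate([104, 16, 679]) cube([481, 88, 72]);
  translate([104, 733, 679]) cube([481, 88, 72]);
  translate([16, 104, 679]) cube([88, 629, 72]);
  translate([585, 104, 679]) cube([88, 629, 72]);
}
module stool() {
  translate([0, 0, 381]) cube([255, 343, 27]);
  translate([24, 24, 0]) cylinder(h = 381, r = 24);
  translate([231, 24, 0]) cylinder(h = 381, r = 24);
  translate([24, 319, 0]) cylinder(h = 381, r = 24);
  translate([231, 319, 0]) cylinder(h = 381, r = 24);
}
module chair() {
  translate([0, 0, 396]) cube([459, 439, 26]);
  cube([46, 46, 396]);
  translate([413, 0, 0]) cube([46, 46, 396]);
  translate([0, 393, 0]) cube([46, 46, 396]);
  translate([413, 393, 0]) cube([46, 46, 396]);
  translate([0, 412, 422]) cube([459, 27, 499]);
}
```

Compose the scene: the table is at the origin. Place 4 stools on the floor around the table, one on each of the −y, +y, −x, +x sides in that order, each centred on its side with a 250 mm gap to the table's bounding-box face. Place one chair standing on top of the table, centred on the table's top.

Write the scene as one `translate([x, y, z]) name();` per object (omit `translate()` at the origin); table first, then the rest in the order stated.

table();
translate([217, -593, 0]) stool();
translate([217, 1087, 0]) stool();
translate([-505, 247, 0]) stool();
translate([939, 247, 0]) stool();
translate([115, 199, 780]) chair();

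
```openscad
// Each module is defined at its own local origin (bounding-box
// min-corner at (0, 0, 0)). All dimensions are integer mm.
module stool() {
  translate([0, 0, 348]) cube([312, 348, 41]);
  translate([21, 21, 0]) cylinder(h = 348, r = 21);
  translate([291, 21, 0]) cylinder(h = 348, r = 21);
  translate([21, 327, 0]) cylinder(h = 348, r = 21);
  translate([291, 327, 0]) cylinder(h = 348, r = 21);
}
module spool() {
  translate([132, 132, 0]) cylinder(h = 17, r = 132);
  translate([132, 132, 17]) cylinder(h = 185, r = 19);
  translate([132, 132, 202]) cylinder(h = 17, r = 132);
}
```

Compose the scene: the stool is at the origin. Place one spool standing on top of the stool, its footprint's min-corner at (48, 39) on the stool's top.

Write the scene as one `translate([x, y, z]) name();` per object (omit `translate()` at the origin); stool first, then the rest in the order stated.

stool();
translate([48, 39, 389]) spool();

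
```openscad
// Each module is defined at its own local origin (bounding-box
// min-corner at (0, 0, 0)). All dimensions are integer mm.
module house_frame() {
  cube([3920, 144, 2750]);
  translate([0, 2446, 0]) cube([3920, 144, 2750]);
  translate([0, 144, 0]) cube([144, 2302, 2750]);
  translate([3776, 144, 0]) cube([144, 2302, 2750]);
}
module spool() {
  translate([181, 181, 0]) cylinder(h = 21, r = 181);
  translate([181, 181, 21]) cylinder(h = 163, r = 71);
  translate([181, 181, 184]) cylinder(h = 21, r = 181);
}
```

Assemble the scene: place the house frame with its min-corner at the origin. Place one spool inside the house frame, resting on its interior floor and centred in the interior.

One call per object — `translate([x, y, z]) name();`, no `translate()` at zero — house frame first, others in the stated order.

house_frame();
translate([1779, 1114, 0]) spool();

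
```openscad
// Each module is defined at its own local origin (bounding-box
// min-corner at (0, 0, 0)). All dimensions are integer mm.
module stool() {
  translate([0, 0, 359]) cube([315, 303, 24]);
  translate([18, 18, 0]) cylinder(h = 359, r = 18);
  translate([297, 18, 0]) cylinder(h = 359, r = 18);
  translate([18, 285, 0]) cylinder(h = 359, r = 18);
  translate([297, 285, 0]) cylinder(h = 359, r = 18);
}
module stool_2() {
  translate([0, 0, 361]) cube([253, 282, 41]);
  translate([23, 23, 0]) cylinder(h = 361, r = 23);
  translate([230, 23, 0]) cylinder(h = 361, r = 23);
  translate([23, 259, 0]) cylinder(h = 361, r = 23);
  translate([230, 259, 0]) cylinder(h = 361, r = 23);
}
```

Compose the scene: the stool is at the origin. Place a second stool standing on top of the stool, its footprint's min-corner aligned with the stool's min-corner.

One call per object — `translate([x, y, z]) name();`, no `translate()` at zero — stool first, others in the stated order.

stool();
translate([0, 0, 383]) stool_2();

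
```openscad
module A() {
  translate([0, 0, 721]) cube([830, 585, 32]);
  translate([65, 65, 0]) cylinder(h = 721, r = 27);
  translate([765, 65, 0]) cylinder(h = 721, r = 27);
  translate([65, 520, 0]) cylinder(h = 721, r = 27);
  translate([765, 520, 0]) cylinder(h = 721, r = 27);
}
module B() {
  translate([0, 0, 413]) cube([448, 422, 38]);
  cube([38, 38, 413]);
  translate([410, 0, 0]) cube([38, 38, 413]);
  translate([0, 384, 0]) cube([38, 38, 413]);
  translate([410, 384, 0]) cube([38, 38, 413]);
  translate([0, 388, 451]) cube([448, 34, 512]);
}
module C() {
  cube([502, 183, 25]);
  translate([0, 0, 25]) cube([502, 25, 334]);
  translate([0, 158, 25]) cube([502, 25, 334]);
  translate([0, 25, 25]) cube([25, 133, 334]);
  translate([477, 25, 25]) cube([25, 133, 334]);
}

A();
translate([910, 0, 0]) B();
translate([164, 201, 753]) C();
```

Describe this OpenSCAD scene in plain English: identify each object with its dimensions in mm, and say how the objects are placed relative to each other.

A is a rectangular dining table. The top is 830×585×32 mm with its upper surface at z = 753 mm. It stands on four round legs of 54 mm diameter, each leg's bounding box inset 38 mm from the nearest pair of top edges, running from the floor to the underside of the top.

B is a chair. The seat is a 448×422×38 mm slab with its top at z = 451 mm, on four 38×38 mm corner legs (flush with the seat edges, standing on z = 0). A flat backrest 34 mm thick, 512 mm tall, spans the full seat width and rises from the seat top along its +y edge, rear face flush with the rear of the seat.

C is an open storage box with external size 502×183×359 mm and wall thickness 25 mm (the base is also 25 mm thick). The base covers the whole footprint; the four walls stand on the base, with the y-facing walls full-width and the x-facing walls fitting between their inner faces.

The chair is on the floor beside the table on its +x side. The open box is on top of the table, centred.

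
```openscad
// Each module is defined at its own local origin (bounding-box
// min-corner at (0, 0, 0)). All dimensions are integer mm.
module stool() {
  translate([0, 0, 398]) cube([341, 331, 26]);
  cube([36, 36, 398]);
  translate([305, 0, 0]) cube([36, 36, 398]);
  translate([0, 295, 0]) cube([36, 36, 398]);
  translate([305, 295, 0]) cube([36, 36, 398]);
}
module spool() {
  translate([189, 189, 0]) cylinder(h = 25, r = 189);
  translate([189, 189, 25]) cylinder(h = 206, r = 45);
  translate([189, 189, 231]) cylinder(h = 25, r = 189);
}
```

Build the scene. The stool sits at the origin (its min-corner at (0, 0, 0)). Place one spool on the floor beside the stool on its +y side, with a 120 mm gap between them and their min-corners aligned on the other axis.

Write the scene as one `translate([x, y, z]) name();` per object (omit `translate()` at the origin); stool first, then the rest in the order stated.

stool();
translate([0, 451, 0]) spool();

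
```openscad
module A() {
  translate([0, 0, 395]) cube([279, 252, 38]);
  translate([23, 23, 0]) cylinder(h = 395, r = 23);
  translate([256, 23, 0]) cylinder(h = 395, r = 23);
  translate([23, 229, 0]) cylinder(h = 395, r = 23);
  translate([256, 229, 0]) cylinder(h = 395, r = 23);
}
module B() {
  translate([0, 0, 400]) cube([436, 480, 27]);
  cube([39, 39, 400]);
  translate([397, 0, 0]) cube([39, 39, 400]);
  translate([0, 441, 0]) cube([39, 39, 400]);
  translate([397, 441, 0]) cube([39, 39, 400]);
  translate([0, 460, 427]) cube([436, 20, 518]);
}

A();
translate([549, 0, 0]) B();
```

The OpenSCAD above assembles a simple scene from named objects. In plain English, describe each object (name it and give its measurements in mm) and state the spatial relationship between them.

A is a simple wooden stool: a rectangular seat 279 mm (x) by 252 mm (y), 38 mm thick, top face at z = 433 mm, on four round legs, each 46 mm in diameter. The legs rest on z = 0, each leg's axis is inset half a diameter from the nearest pair of seat edges (so the leg's bounding box is flush with the corner).

B is a chair: 436×480 mm seat, 27 mm thick, top at z = 427 mm, on four 39 mm square corner legs flush with the seat edges. A 20 mm thick backrest slab spans the full seat width, extending 518 mm above the seat top, its back face flush with the seat's +y edge.

The chair is on the floor beside the stool on its +x side.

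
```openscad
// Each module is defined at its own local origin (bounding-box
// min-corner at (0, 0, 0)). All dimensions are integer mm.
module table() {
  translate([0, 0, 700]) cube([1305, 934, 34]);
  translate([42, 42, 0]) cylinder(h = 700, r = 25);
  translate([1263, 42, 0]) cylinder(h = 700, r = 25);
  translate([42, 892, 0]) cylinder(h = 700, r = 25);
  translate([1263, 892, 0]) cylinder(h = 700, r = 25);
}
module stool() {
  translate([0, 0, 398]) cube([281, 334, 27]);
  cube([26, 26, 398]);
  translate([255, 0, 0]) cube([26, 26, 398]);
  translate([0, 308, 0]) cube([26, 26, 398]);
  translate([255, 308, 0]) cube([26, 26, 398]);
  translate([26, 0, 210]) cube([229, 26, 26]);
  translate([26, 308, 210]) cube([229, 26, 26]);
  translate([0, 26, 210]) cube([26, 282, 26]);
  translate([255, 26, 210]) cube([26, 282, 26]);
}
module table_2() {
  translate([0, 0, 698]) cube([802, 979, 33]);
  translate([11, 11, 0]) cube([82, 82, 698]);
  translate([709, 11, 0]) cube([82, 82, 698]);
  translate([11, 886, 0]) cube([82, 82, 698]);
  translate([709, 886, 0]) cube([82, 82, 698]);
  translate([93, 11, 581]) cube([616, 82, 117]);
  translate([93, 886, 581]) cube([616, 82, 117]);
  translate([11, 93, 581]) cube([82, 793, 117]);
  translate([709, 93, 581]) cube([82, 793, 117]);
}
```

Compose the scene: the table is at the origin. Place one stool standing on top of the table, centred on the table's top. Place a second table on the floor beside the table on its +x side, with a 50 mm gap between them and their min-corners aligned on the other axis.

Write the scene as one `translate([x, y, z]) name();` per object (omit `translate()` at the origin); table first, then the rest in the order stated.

table();
translate([512, 300, 734]) stool();
translate([1355, 0, 0]) table_2();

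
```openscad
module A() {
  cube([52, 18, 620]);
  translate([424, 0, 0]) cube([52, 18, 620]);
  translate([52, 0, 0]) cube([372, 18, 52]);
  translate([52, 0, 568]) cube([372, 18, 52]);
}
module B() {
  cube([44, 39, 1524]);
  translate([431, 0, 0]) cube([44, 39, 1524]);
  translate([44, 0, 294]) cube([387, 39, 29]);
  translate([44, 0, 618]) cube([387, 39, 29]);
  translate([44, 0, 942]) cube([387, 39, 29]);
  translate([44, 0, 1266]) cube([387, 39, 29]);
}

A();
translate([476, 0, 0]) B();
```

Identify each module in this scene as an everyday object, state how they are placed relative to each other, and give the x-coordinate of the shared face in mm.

A is a picture frame. B is a ladder. The ladder is against the picture frame's +x side, with their −y faces flush. The x-coordinate of the shared face is 476 mm.

The picture frame's +x face and the ladder's −x face are both at x = 476 mm.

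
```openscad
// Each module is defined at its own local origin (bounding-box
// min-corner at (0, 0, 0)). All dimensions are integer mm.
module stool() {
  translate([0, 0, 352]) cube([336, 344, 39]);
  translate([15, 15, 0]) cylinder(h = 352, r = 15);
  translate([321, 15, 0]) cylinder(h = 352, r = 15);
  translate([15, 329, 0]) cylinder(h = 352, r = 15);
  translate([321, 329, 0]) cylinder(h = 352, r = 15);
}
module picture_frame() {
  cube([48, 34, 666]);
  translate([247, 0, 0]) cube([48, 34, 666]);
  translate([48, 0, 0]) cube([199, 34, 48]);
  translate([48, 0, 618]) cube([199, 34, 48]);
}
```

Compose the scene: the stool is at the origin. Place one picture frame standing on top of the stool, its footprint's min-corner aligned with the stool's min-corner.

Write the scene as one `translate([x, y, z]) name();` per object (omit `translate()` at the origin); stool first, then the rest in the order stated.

stool();
translate([0, 0, 391]) picture_frame();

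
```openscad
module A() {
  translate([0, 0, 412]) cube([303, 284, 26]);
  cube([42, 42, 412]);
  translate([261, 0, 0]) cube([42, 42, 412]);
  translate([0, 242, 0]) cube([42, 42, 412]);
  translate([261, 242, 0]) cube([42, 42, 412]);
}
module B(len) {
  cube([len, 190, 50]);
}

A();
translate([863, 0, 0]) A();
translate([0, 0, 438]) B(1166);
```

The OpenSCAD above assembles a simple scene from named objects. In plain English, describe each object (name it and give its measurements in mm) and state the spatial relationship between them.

A is a four-legged stool. The seat is a 303×284×26 mm slab whose top surface is at z = 438 mm; four square legs, each 42×42 mm in cross-section, run from the floor (z = 0) to the underside of the seat, each flush with a corner of the seat.

B is a rectangular beam 1166 mm long (x), 190 mm deep (y), 50 mm thick (z).

The beam spans the tops of two stools placed 560 mm apart, resting at z = 438 mm.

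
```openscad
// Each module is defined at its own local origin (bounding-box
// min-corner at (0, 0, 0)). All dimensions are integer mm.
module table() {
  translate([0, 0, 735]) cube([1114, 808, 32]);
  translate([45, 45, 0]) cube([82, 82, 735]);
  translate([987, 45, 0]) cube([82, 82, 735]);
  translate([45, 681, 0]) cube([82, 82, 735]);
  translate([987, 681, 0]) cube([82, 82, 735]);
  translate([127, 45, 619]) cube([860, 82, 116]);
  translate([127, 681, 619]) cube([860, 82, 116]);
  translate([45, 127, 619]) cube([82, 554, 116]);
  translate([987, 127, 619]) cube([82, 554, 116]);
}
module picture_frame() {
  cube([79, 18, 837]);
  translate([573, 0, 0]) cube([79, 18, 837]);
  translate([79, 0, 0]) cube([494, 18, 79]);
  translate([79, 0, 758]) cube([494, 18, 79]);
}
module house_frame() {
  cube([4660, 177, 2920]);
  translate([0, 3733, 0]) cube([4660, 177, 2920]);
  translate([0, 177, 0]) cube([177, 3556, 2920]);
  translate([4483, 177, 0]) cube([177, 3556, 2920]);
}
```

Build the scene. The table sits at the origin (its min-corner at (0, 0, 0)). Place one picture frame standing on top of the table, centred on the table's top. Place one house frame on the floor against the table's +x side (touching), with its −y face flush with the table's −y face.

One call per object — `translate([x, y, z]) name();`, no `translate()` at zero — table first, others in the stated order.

table();
translate([231, 395, 767]) picture_frame();
translate([1114, 0, 0]) house_frame();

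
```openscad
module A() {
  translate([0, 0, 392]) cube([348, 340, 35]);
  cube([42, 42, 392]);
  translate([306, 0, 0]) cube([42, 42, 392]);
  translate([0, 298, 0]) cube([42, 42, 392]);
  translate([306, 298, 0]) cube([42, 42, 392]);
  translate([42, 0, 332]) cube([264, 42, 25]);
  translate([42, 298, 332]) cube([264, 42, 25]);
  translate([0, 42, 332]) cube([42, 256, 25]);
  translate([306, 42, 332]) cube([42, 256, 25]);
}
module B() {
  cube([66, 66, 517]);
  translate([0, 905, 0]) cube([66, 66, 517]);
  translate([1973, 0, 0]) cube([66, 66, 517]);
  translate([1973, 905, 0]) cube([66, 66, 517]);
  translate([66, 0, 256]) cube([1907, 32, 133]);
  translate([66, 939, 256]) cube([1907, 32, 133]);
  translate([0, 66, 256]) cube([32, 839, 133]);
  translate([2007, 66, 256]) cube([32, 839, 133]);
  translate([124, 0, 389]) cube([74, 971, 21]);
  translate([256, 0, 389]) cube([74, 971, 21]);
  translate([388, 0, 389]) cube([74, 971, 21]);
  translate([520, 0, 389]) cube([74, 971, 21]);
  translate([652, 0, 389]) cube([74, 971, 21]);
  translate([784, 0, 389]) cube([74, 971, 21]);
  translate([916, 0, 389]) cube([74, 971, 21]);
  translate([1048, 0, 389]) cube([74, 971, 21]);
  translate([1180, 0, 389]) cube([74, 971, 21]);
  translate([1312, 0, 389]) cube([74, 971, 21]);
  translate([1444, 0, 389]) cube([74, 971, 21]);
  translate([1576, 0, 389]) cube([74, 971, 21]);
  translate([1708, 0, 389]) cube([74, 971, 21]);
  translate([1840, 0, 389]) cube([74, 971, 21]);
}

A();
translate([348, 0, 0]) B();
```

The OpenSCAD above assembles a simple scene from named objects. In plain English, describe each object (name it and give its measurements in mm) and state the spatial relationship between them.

A is a simple wooden stool: a rectangular seat 348 mm (x) by 340 mm (y), 35 mm thick, top face at z = 427 mm, on four square legs, each 42×42 mm in cross-section. The legs rest on z = 0, each flush with a corner of the seat. Four stretchers, 42 mm wide and 25 mm tall, connect adjacent legs with their undersides at z = 332 mm, each running between the inner faces of the legs it joins and aligned with the legs' outer faces on the other axis.

B is a bed frame 2039 mm long (x) by 971 mm wide (y). Four 66×66 mm corner posts, 517 mm tall, at the corners of the footprint. Four rails of 32 mm thickness and 133 mm height run between adjacent posts with their undersides at z = 256 mm, their outer faces flush with the outside of the frame (the two x-running rails run between the posts' inner faces; the two y-running rails run between the posts' inner faces). 14 slats, each 74 mm wide (x) and 21 mm thick, lie across the top of the two x-running rails, running the full 971 mm width of the frame in y; the slats are evenly spaced along x between the inner faces of the end posts with equal gaps (rounded down to the nearest mm) at the −x end and between each pair — any rounding remainder accumulates at the +x end.

The bed frame is against the stool's +x side, with their −y faces flush.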